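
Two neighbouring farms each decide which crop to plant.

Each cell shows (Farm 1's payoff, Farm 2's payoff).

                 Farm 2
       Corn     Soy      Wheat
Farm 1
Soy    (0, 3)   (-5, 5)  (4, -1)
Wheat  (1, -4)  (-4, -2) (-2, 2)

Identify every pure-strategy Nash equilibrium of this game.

For each strategy profile, look for a profitable unilateral deviation.
(Soy, Corn): Farm 1 can switch to Wheat (0 → 1). Not NE.
(Soy, Soy): Farm 1 can switch to Wheat (-5 → -4). Not NE.
(Soy, Wheat): Farm 2 can switch to Corn (-1 → 3). Not NE.
(Wheat, Corn): Farm 2 can switch to Soy (-4 → -2). Not NE.
(Wheat, Soy): Farm 2 can switch to Wheat (-2 → 2). Not NE.
(Wheat, Wheat): Farm 1 can switch to Soy (-2 → 4). Not NE.

There is no pure-strategy Nash equilibrium.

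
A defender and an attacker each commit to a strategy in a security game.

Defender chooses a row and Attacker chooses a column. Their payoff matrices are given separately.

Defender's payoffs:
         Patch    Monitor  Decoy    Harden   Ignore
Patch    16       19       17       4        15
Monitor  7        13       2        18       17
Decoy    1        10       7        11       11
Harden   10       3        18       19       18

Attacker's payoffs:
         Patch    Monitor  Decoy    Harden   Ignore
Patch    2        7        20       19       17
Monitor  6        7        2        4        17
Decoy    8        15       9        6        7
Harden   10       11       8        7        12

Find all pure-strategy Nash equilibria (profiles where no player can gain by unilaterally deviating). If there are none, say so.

The unique pure-strategy Nash equilibrium is (Harden, Ignore).

For each player, find the best response to each opponent profile; mutual best responses are the pure NE.
Defender against Patch: payoffs 16, 7, 1, 10 → best response Patch.
Defender against Monitor: payoffs 19, 13, 10, 3 → best response Patch.
Defender against Decoy: payoffs 17, 2, 7, 18 → best response Harden.
Defender against Harden: payoffs 4, 18, 11, 19 → best response Harden.
Defender against Ignore: payoffs 15, 17, 11, 18 → best response Harden.
Attacker against Patch: payoffs 2, 7, 20, 19, 17 → best response Decoy.
Attacker against Monitor: payoffs 6, 7, 2, 4, 17 → best response Ignore.
Attacker against Decoy: payoffs 8, 15, 9, 6, 7 → best response Monitor.
Attacker against Harden: payoffs 10, 11, 8, 7, 12 → best response Ignore.
Mutual best responses: (Harden, Ignore).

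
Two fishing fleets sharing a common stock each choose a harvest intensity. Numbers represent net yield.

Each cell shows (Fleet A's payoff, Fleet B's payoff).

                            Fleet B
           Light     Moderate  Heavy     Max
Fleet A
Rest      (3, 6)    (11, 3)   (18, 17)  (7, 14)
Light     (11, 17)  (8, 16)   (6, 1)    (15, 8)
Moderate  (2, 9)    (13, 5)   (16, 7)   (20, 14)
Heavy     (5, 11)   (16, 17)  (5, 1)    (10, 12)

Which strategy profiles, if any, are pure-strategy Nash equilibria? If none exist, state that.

Fleet A against Light: payoffs 3, 11, 2, 5 → best response Light.
Fleet A against Moderate: payoffs 11, 8, 13, 16 → best response Heavy.
Fleet A against Heavy: payoffs 18, 6, 16, 5 → best response Rest.
Fleet A against Max: payoffs 7, 15, 20, 10 → best response Moderate.
Fleet B against Rest: payoffs 6, 3, 17, 14 → best response Heavy.
Fleet B against Light: payoffs 17, 16, 1, 8 → best response Light.
Fleet B against Moderate: payoffs 9, 5, 7, 14 → best response Max.
Fleet B against Heavy: payoffs 11, 17, 1, 12 → best response Moderate.
Mutual best responses: (Rest, Heavy); (Light, Light); (Moderate, Max); (Heavy, Moderate).

Pure-strategy Nash equilibria: (Rest, Heavy) and (Light, Light) and (Moderate, Max) and (Heavy, Moderate)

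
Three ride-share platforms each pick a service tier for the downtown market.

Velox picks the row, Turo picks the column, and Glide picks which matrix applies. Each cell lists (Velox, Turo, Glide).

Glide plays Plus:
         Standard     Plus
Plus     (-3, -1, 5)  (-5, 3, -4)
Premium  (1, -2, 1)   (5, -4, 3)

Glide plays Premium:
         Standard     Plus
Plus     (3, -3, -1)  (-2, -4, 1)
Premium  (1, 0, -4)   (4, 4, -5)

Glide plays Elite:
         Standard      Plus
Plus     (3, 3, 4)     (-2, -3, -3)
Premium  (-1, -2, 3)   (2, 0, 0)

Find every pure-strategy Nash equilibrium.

No pure-strategy Nash equilibrium.

(Plus, Standard, Plus): Velox can switch to Premium (-3 → 1). Not NE.
(Plus, Standard, Premium): Glide can switch to Plus (-1 → 5). Not NE.
(Plus, Standard, Elite): Glide can switch to Plus (4 → 5). Not NE.
(Plus, Plus, Plus): Velox can switch to Premium (-5 → 5). Not NE.
(Plus, Plus, Premium): Velox can switch to Premium (-2 → 4). Not NE.
(Plus, Plus, Elite): Velox can switch to Premium (-2 → 2). Not NE.
(Premium, Standard, Plus): Glide can switch to Elite (1 → 3). Not NE.
(Premium, Standard, Premium): Velox can switch to Plus (1 → 3). Not NE.
(Premium, Standard, Elite): Velox can switch to Plus (-1 → 3). Not NE.
(Premium, Plus, Plus): Turo can switch to Standard (-4 → -2). Not NE.
(The remaining 2 profiles each have a profitable deviation by the same check.)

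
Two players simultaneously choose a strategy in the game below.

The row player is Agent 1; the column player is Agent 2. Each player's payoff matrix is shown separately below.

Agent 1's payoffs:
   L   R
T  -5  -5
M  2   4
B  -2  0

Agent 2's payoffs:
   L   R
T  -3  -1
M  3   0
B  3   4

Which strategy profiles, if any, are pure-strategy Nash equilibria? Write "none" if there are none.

Pure NE: (M, L)

Agent 1 against L: payoffs -5, 2, -2 → best response M.
Agent 1 against R: payoffs -5, 4, 0 → best response M.
Agent 2 against T: payoffs -3, -1 → best response R.
Agent 2 against M: payoffs 3, 0 → best response L.
Agent 2 against B: payoffs 3, 4 → best response R.
Mutual best responses: (M, L).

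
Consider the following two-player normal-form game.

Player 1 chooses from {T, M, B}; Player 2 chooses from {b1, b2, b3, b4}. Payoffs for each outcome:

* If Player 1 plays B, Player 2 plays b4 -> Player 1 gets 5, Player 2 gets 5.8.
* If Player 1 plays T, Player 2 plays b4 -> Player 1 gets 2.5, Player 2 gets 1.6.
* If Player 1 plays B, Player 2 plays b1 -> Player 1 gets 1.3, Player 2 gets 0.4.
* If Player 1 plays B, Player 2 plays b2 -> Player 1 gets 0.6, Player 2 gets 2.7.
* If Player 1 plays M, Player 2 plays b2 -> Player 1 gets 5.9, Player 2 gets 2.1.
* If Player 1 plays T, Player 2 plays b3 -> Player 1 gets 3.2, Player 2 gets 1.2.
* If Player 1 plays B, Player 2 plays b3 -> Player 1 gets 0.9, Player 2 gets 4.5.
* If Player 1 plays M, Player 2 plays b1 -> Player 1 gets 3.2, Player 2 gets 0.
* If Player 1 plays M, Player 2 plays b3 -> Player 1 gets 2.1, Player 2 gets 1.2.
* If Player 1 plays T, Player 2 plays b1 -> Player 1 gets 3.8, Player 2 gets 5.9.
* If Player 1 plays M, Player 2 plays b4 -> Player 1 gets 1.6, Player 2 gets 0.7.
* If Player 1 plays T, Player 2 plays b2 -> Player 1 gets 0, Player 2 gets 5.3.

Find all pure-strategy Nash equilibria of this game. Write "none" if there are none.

Player 1 against b1: payoffs 3.8, 3.2, 1.3 → best response T.
Player 1 against b2: payoffs 0, 5.9, 0.6 → best response M.
Player 1 against b3: payoffs 3.2, 2.1, 0.9 → best response T.
Player 1 against b4: payoffs 2.5, 1.6, 5 → best response B.
Player 2 against T: payoffs 5.9, 5.3, 1.2, 1.6 → best response b1.
Player 2 against M: payoffs 0, 2.1, 1.2, 0.7 → best response b2.
Player 2 against B: payoffs 0.4, 2.7, 4.5, 5.8 → best response b4.
Mutual best responses: (T, b1); (M, b2); (B, b4).

Pure-strategy Nash equilibria: (T, b1), (M, b2), (B, b4)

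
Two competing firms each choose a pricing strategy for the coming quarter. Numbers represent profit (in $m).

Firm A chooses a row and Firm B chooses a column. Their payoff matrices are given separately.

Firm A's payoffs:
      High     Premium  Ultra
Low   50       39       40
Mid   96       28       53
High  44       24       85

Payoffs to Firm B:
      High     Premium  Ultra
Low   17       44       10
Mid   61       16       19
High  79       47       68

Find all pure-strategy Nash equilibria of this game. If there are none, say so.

Pure-strategy Nash equilibria: (Low, Premium), (Mid, High)

Firm A against High: payoffs 50, 96, 44 → best response Mid.
Firm A against Premium: payoffs 39, 28, 24 → best response Low.
Firm A against Ultra: payoffs 40, 53, 85 → best response High.
Firm B against Low: payoffs 17, 44, 10 → best response Premium.
Firm B against Mid: payoffs 61, 16, 19 → best response High.
Firm B against High: payoffs 79, 47, 68 → best response High.
Mutual best responses: (Low, Premium); (Mid, High).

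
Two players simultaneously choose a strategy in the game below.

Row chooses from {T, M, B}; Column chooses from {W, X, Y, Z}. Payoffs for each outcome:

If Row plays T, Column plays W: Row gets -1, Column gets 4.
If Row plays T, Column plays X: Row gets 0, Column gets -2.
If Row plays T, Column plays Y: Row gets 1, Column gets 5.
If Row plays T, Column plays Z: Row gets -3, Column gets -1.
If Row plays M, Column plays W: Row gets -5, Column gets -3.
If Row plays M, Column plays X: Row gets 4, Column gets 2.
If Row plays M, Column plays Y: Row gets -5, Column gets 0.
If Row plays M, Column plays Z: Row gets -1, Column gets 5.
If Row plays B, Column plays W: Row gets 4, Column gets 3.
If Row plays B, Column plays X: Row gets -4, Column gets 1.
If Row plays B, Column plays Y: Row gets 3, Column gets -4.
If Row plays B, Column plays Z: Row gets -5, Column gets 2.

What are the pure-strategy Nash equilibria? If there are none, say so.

(M, Z) and (B, W)

Row against W: payoffs -1, -5, 4 → best response B.
Row against X: payoffs 0, 4, -4 → best response M.
Row against Y: payoffs 1, -5, 3 → best response B.
Row against Z: payoffs -3, -1, -5 → best response M.
Column against T: payoffs 4, -2, 5, -1 → best response Y.
Column against M: payoffs -3, 2, 0, 5 → best response Z.
Column against B: payoffs 3, 1, -4, 2 → best response W.
Mutual best responses: (M, Z); (B, W).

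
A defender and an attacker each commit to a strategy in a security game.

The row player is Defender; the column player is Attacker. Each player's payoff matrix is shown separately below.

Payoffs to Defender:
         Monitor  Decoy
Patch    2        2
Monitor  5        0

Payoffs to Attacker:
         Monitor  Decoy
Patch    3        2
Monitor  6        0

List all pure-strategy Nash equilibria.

The unique pure-strategy Nash equilibrium is (Monitor, Monitor).

Check each profile: it is a Nash equilibrium iff no player can strictly gain by switching unilaterally.
(Patch, Monitor): Defender can switch to Monitor (2 → 5). Not NE.
(Patch, Decoy): Attacker can switch to Monitor (2 → 3). Not NE.
(Monitor, Monitor): Defender gets 5, best alternative 2; Attacker gets 6, best alternative 0. No profitable deviation — NE.
(Monitor, Decoy): Defender can switch to Patch (0 → 2). Not NE.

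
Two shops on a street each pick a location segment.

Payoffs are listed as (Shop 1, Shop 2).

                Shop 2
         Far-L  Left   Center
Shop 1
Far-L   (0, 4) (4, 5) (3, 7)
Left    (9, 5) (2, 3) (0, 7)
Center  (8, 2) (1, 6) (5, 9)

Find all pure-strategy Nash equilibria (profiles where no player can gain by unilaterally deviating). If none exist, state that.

Pure NE: (Center, Center)

(Far-L, Far-L): Shop 1 can switch to Left (0 → 9). Not NE.
(Far-L, Left): Shop 2 can switch to Center (5 → 7). Not NE.
(Far-L, Center): Shop 1 can switch to Center (3 → 5). Not NE.
(Left, Far-L): Shop 2 can switch to Center (5 → 7). Not NE.
(Left, Left): Shop 1 can switch to Far-L (2 → 4). Not NE.
(Left, Center): Shop 1 can switch to Far-L (0 → 3). Not NE.
(Center, Far-L): Shop 1 can switch to Left (8 → 9). Not NE.
(Center, Left): Shop 1 can switch to Far-L (1 → 4). Not NE.
(Center, Center): Shop 1 gets 5, best alternative 3; Shop 2 gets 9, best alternative 6. No profitable deviation — NE.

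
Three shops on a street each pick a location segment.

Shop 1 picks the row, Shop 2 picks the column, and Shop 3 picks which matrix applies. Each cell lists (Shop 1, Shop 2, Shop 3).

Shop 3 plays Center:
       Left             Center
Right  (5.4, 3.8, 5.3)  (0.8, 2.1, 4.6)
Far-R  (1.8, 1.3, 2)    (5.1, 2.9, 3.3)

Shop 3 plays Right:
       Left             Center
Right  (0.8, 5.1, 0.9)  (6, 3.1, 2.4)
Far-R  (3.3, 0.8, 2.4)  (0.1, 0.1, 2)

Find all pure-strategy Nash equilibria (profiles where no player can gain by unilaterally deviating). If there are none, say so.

The pure Nash equilibria are (Right, Left, Center) and (Far-R, Left, Right) and (Far-R, Center, Center).

(Right, Left, Center): Shop 1 gets 5.4, best alternative 1.8; Shop 2 gets 3.8, best alternative 2.1; Shop 3 gets 5.3, best alternative 0.9. No profitable deviation — NE.
(Right, Left, Right): Shop 1 can switch to Far-R (0.8 → 3.3). Not NE.
(Right, Center, Center): Shop 1 can switch to Far-R (0.8 → 5.1). Not NE.
(Right, Center, Right): Shop 2 can switch to Left (3.1 → 5.1). Not NE.
(Far-R, Left, Center): Shop 1 can switch to Right (1.8 → 5.4). Not NE.
(Far-R, Left, Right): Shop 1 gets 3.3, best alternative 0.8; Shop 2 gets 0.8, best alternative 0.1; Shop 3 gets 2.4, best alternative 2. No profitable deviation — NE.
(Far-R, Center, Center): Shop 1 gets 5.1, best alternative 0.8; Shop 2 gets 2.9, best alternative 1.3; Shop 3 gets 3.3, best alternative 2. No profitable deviation — NE.
(Far-R, Center, Right): Shop 1 can switch to Right (0.1 → 6). Not NE.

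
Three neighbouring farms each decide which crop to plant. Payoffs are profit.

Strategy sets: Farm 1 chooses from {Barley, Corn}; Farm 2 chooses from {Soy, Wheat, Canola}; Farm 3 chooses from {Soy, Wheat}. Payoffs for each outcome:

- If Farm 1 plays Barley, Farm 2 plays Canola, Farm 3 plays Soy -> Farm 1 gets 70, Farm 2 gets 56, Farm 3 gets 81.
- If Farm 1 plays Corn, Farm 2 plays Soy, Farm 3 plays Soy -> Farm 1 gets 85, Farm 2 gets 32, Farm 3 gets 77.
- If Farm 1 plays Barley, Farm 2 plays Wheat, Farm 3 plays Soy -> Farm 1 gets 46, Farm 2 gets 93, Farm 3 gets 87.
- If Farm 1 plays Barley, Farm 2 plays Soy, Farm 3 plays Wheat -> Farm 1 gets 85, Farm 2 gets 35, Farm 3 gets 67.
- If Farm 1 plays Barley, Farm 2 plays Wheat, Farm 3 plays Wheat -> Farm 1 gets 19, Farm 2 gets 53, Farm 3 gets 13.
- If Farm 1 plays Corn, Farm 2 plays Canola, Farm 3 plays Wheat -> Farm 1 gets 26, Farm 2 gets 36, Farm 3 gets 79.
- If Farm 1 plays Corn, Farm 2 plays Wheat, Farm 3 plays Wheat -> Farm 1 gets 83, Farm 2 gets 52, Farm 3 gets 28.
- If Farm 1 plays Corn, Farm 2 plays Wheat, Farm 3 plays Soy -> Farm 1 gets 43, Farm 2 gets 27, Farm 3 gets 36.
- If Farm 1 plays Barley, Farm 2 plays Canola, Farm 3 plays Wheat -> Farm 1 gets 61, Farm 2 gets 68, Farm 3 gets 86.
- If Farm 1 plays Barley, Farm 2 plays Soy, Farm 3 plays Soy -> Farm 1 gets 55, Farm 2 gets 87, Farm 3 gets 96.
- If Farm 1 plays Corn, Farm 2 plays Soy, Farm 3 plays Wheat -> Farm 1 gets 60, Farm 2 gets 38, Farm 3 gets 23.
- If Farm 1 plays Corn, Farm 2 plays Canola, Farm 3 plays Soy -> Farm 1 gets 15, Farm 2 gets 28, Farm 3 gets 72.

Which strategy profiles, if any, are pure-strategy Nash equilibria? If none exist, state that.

(Barley, Soy, Soy): Farm 1 can switch to Corn (55 → 85). Not NE.
(Barley, Soy, Wheat): Farm 2 can switch to Wheat (35 → 53). Not NE.
(Barley, Wheat, Soy): Farm 1 gets 46, best alternative 43; Farm 2 gets 93, best alternative 87; Farm 3 gets 87, best alternative 13. No profitable deviation — NE.
(Barley, Wheat, Wheat): Farm 1 can switch to Corn (19 → 83). Not NE.
(Barley, Canola, Soy): Farm 2 can switch to Soy (56 → 87). Not NE.
(Barley, Canola, Wheat): Farm 1 gets 61, best alternative 26; Farm 2 gets 68, best alternative 53; Farm 3 gets 86, best alternative 81. No profitable deviation — NE.
(Corn, Soy, Soy): Farm 1 gets 85, best alternative 55; Farm 2 gets 32, best alternative 28; Farm 3 gets 77, best alternative 23. No profitable deviation — NE.
(Corn, Soy, Wheat): Farm 1 can switch to Barley (60 → 85). Not NE.
(Corn, Wheat, Soy): Farm 1 can switch to Barley (43 → 46). Not NE.
(Corn, Wheat, Wheat): Farm 3 can switch to Soy (28 → 36). Not NE.
(Corn, Canola, Soy): Farm 1 can switch to Barley (15 → 70). Not NE.
(Corn, Canola, Wheat): Farm 1 can switch to Barley (26 → 61). Not NE.

Pure-strategy Nash equilibria: (Barley, Wheat, Soy); (Barley, Canola, Wheat); (Corn, Soy, Soy)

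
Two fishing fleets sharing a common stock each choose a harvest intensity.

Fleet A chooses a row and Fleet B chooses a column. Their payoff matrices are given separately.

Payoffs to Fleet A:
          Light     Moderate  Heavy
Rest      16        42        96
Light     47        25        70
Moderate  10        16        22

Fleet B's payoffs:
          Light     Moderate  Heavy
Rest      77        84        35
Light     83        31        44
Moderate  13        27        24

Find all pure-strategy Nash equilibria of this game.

The pure Nash equilibria are (Rest, Moderate) and (Light, Light).

Fleet A against Light: payoffs 16, 47, 10 → best response Light.
Fleet A against Moderate: payoffs 42, 25, 16 → best response Rest.
Fleet A against Heavy: payoffs 96, 70, 22 → best response Rest.
Fleet B against Rest: payoffs 77, 84, 35 → best response Moderate.
Fleet B against Light: payoffs 83, 31, 44 → best response Light.
Fleet B against Moderate: payoffs 13, 27, 24 → best response Moderate.
Mutual best responses: (Rest, Moderate); (Light, Light).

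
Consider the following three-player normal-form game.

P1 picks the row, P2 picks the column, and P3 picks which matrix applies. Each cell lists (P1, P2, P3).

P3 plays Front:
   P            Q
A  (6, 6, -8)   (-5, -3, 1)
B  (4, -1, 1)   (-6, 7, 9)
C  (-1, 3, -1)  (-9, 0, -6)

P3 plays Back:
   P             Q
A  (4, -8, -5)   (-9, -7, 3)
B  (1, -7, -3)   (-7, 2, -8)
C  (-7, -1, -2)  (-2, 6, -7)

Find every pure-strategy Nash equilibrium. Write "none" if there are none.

(A, P, Front): P3 can switch to Back (-8 → -5). Not NE.
(A, P, Back): P2 can switch to Q (-8 → -7). Not NE.
(A, Q, Front): P2 can switch to P (-3 → 6). Not NE.
(A, Q, Back): P1 can switch to B (-9 → -7). Not NE.
(B, P, Front): P1 can switch to A (4 → 6). Not NE.
(B, P, Back): P1 can switch to A (1 → 4). Not NE.
(The remaining 6 profiles each have a profitable deviation by the same check.)

none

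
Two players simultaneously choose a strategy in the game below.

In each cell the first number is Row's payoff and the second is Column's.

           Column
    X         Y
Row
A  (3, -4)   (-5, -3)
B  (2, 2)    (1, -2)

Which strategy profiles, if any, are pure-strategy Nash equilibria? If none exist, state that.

There is no pure-strategy Nash equilibrium.

Row against X: payoffs 3, 2 → best response A.
Row against Y: payoffs -5, 1 → best response B.
Column against A: payoffs -4, -3 → best response Y.
Column against B: payoffs 2, -2 → best response X.
No profile is a mutual best response for all players.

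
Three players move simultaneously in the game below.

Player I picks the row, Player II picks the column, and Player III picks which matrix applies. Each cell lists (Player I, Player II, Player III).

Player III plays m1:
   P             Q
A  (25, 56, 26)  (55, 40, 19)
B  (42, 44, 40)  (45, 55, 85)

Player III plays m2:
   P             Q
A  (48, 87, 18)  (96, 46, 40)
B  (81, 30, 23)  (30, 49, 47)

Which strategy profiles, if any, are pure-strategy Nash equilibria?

Player I against (P, m1): payoffs 25, 42 → best response B.
Player I against (P, m2): payoffs 48, 81 → best response B.
Player I against (Q, m1): payoffs 55, 45 → best response A.
Player I against (Q, m2): payoffs 96, 30 → best response A.
Player II against (A, m1): payoffs 56, 40 → best response P.
Player II against (A, m2): payoffs 87, 46 → best response P.
Player II against (B, m1): payoffs 44, 55 → best response Q.
Player II against (B, m2): payoffs 30, 49 → best response Q.
Player III against (A, P): payoffs 26, 18 → best response m1.
Player III against (A, Q): payoffs 19, 40 → best response m2.
Player III against (B, P): payoffs 40, 23 → best response m1.
Player III against (B, Q): payoffs 85, 47 → best response m1.
No profile is a mutual best response for all players.

There is no pure-strategy Nash equilibrium.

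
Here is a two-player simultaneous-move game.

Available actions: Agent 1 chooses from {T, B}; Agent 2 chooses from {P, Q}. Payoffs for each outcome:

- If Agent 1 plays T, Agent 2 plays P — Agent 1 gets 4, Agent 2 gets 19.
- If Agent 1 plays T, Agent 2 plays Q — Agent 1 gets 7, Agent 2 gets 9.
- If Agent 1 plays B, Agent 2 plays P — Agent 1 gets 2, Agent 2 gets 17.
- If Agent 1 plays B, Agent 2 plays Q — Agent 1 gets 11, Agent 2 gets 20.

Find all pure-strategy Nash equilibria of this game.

The pure Nash equilibria are (T, P) and (B, Q).

For each player, find the best response to each opponent profile; mutual best responses are the pure NE.
Agent 1 against P: payoffs 4, 2 → best response T.
Agent 1 against Q: payoffs 7, 11 → best response B.
Agent 2 against T: payoffs 19, 9 → best response P.
Agent 2 against B: payoffs 17, 20 → best response Q.
Mutual best responses: (T, P); (B, Q).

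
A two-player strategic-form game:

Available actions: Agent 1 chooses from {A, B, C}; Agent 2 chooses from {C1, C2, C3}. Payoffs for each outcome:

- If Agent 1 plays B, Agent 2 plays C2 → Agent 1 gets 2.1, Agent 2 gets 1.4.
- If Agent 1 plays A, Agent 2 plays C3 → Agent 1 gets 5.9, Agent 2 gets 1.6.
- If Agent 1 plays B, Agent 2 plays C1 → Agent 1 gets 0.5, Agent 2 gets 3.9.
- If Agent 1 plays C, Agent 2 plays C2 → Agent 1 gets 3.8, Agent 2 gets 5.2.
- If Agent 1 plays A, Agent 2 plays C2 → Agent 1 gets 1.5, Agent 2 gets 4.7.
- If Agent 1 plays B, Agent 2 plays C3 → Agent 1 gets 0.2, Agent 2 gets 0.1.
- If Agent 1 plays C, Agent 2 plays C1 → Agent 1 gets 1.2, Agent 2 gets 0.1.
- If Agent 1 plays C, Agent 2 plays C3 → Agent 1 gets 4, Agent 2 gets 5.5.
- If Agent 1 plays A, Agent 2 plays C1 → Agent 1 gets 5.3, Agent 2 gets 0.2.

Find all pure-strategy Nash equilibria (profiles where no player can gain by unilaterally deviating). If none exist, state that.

(A, C1): Agent 2 can switch to C2 (0.2 → 4.7). Not NE.
(A, C2): Agent 1 can switch to B (1.5 → 2.1). Not NE.
(A, C3): Agent 2 can switch to C2 (1.6 → 4.7). Not NE.
(B, C1): Agent 1 can switch to A (0.5 → 5.3). Not NE.
(B, C2): Agent 1 can switch to C (2.1 → 3.8). Not NE.
(B, C3): Agent 1 can switch to A (0.2 → 5.9). Not NE.
(C, C1): Agent 1 can switch to A (1.2 → 5.3). Not NE.
(C, C2): Agent 2 can switch to C3 (5.2 → 5.5). Not NE.
(The remaining 1 profile has a profitable deviation by the same check.)

none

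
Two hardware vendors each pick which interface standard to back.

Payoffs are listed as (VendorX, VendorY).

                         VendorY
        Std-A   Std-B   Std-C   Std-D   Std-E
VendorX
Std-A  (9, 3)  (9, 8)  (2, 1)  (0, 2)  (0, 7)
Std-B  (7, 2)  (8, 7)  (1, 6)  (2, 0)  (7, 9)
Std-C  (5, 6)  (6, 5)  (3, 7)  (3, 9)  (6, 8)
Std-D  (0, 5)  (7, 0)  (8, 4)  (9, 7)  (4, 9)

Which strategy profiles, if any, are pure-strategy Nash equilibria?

Pure-strategy Nash equilibria: (Std-A, Std-B), (Std-B, Std-E)

For each player, find the best response to each opponent profile; mutual best responses are the pure NE.
VendorX against Std-A: payoffs 9, 7, 5, 0 → best response Std-A.
VendorX against Std-B: payoffs 9, 8, 6, 7 → best response Std-A.
VendorX against Std-C: payoffs 2, 1, 3, 8 → best response Std-D.
VendorX against Std-D: payoffs 0, 2, 3, 9 → best response Std-D.
VendorX against Std-E: payoffs 0, 7, 6, 4 → best response Std-B.
VendorY against Std-A: payoffs 3, 8, 1, 2, 7 → best response Std-B.
VendorY against Std-B: payoffs 2, 7, 6, 0, 9 → best response Std-E.
VendorY against Std-C: payoffs 6, 5, 7, 9, 8 → best response Std-D.
VendorY against Std-D: payoffs 5, 0, 4, 7, 9 → best response Std-E.
Mutual best responses: (Std-A, Std-B); (Std-B, Std-E).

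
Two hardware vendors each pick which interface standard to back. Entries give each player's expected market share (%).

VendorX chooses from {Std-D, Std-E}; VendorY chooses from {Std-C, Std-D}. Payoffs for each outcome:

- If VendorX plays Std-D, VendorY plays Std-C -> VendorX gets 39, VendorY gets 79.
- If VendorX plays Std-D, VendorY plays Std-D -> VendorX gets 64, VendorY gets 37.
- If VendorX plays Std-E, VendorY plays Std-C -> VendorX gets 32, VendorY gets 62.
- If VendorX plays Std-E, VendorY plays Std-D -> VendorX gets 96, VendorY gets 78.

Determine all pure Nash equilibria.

VendorX against Std-C: payoffs 39, 32 → best response Std-D.
VendorX against Std-D: payoffs 64, 96 → best response Std-E.
VendorY against Std-D: payoffs 79, 37 → best response Std-C.
VendorY against Std-E: payoffs 62, 78 → best response Std-D.
Mutual best responses: (Std-D, Std-C); (Std-E, Std-D).

(Std-D, Std-C), (Std-E, Std-D)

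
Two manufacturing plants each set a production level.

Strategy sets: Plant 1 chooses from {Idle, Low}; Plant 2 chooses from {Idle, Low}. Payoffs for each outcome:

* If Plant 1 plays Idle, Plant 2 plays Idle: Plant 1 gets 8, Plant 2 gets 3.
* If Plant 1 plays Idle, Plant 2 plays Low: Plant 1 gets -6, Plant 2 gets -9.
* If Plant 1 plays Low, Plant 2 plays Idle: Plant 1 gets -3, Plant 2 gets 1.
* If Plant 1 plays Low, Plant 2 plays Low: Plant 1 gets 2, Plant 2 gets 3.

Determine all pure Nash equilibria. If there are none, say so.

(Idle, Idle): Plant 1 gets 8, best alternative -3; Plant 2 gets 3, best alternative -9. No profitable deviation — NE.
(Idle, Low): Plant 1 can switch to Low (-6 → 2). Not NE.
(Low, Idle): Plant 1 can switch to Idle (-3 → 8). Not NE.
(Low, Low): Plant 1 gets 2, best alternative -6; Plant 2 gets 3, best alternative 1. No profitable deviation — NE.

The pure Nash equilibria are (Idle, Idle); (Low, Low).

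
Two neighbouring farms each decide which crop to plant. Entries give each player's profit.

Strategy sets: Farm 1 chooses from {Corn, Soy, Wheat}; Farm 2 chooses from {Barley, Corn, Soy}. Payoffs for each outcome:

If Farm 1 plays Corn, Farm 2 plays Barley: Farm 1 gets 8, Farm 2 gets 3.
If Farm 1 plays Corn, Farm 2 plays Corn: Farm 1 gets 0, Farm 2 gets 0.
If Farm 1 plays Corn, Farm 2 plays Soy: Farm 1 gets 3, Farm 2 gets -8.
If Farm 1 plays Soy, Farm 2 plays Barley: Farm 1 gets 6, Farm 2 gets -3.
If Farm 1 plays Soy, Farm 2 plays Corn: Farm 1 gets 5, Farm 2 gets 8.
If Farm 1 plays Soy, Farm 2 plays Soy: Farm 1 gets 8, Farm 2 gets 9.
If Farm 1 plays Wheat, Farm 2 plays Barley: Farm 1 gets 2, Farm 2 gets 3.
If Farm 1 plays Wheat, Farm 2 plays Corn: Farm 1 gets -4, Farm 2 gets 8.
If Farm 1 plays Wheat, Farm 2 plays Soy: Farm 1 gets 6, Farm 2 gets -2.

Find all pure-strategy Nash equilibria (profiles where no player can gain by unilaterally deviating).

The pure Nash equilibria are (Corn, Barley); (Soy, Soy).

Mark each player's best response to every combination of opponents' strategies; a profile where every player is best-responding is a pure Nash equilibrium.
Farm 1 against Barley: payoffs 8, 6, 2 → best response Corn.
Farm 1 against Corn: payoffs 0, 5, -4 → best response Soy.
Farm 1 against Soy: payoffs 3, 8, 6 → best response Soy.
Farm 2 against Corn: payoffs 3, 0, -8 → best response Barley.
Farm 2 against Soy: payoffs -3, 8, 9 → best response Soy.
Farm 2 against Wheat: payoffs 3, 8, -2 → best response Corn.
Mutual best responses: (Corn, Barley); (Soy, Soy).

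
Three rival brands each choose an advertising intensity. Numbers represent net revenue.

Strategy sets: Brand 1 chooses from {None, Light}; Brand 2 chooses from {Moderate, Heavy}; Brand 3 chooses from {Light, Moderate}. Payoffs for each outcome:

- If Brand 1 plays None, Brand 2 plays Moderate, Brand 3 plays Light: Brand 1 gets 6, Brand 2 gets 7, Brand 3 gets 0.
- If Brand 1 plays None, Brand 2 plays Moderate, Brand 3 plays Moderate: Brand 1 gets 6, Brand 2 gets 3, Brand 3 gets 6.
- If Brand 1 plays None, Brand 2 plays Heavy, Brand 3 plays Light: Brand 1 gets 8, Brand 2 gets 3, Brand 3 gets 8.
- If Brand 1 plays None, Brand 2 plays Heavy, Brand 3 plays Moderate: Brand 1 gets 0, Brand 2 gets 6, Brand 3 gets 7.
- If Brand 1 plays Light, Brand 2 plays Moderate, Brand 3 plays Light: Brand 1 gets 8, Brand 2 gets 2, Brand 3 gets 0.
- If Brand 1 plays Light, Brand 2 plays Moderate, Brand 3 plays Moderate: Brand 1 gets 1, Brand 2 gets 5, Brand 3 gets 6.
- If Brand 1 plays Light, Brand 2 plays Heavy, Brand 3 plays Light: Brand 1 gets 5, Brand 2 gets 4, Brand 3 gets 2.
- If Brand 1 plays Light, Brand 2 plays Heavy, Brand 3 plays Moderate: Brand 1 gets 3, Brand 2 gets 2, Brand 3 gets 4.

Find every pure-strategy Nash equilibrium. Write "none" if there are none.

Brand 1 against (Moderate, Light): payoffs 6, 8 → best response Light.
Brand 1 against (Moderate, Moderate): payoffs 6, 1 → best response None.
Brand 1 against (Heavy, Light): payoffs 8, 5 → best response None.
Brand 1 against (Heavy, Moderate): payoffs 0, 3 → best response Light.
Brand 2 against (None, Light): payoffs 7, 3 → best response Moderate.
Brand 2 against (None, Moderate): payoffs 3, 6 → best response Heavy.
Brand 2 against (Light, Light): payoffs 2, 4 → best response Heavy.
Brand 2 against (Light, Moderate): payoffs 5, 2 → best response Moderate.
Brand 3 against (None, Moderate): payoffs 0, 6 → best response Moderate.
Brand 3 against (None, Heavy): payoffs 8, 7 → best response Light.
Brand 3 against (Light, Moderate): payoffs 0, 6 → best response Moderate.
Brand 3 against (Light, Heavy): payoffs 2, 4 → best response Moderate.
No profile is a mutual best response for all players.

This game has no pure Nash equilibrium.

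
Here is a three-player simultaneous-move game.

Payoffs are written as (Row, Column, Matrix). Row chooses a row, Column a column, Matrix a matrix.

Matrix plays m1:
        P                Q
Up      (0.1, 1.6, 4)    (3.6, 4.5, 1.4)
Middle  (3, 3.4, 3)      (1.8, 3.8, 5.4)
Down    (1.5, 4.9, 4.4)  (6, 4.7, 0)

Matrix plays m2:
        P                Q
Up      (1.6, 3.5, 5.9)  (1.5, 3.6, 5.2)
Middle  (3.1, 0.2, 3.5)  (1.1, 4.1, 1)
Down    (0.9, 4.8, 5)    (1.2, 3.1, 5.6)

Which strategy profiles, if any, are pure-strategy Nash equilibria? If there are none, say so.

Row against (P, m1): payoffs 0.1, 3, 1.5 → best response Middle.
Row against (P, m2): payoffs 1.6, 3.1, 0.9 → best response Middle.
Row against (Q, m1): payoffs 3.6, 1.8, 6 → best response Down.
Row against (Q, m2): payoffs 1.5, 1.1, 1.2 → best response Up.
Column against (Up, m1): payoffs 1.6, 4.5 → best response Q.
Column against (Up, m2): payoffs 3.5, 3.6 → best response Q.
Column against (Middle, m1): payoffs 3.4, 3.8 → best response Q.
Column against (Middle, m2): payoffs 0.2, 4.1 → best response Q.
Column against (Down, m1): payoffs 4.9, 4.7 → best response P.
Column against (Down, m2): payoffs 4.8, 3.1 → best response P.
Matrix against (Up, P): payoffs 4, 5.9 → best response m2.
Matrix against (Up, Q): payoffs 1.4, 5.2 → best response m2.
Matrix against (Middle, P): payoffs 3, 3.5 → best response m2.
Matrix against (Middle, Q): payoffs 5.4, 1 → best response m1.
Matrix against (Down, P): payoffs 4.4, 5 → best response m2.
Matrix against (Down, Q): payoffs 0, 5.6 → best response m2.
Mutual best responses: (Up, Q, m2).

Pure NE: (Up, Q, m2)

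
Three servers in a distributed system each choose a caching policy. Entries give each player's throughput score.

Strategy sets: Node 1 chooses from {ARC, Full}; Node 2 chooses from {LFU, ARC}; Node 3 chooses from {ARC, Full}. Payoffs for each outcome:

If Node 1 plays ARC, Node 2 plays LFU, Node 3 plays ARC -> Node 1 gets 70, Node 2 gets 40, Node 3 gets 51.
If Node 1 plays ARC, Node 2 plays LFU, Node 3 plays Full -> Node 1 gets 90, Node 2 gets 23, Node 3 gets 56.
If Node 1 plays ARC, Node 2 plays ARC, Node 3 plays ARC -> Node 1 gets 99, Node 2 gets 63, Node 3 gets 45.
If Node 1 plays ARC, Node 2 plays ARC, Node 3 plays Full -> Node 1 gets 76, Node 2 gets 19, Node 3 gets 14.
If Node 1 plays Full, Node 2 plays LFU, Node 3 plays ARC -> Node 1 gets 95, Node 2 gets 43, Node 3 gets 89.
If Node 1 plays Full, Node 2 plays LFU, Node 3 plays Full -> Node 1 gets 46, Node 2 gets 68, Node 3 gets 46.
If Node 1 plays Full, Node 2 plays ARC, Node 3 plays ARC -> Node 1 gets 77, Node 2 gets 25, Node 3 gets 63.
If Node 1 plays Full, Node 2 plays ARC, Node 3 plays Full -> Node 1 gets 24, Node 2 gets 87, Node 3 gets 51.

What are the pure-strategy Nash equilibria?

The pure Nash equilibria are (ARC, LFU, Full) and (ARC, ARC, ARC) and (Full, LFU, ARC).

Node 1 against (LFU, ARC): payoffs 70, 95 → best response Full.
Node 1 against (LFU, Full): payoffs 90, 46 → best response ARC.
Node 1 against (ARC, ARC): payoffs 99, 77 → best response ARC.
Node 1 against (ARC, Full): payoffs 76, 24 → best response ARC.
Node 2 against (ARC, ARC): payoffs 40, 63 → best response ARC.
Node 2 against (ARC, Full): payoffs 23, 19 → best response LFU.
Node 2 against (Full, ARC): payoffs 43, 25 → best response LFU.
Node 2 against (Full, Full): payoffs 68, 87 → best response ARC.
Node 3 against (ARC, LFU): payoffs 51, 56 → best response Full.
Node 3 against (ARC, ARC): payoffs 45, 14 → best response ARC.
Node 3 against (Full, LFU): payoffs 89, 46 → best response ARC.
Node 3 against (Full, ARC): payoffs 63, 51 → best response ARC.
Mutual best responses: (ARC, LFU, Full); (ARC, ARC, ARC); (Full, LFU, ARC).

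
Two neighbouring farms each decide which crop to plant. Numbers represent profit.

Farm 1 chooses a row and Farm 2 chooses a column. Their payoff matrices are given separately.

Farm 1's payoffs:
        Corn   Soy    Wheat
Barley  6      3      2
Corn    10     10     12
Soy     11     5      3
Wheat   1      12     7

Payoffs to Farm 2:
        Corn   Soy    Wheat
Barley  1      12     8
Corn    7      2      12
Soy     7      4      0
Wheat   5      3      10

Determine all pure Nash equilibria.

The pure Nash equilibria are (Corn, Wheat) and (Soy, Corn).

Farm 1 against Corn: payoffs 6, 10, 11, 1 → best response Soy.
Farm 1 against Soy: payoffs 3, 10, 5, 12 → best response Wheat.
Farm 1 against Wheat: payoffs 2, 12, 3, 7 → best response Corn.
Farm 2 against Barley: payoffs 1, 12, 8 → best response Soy.
Farm 2 against Corn: payoffs 7, 2, 12 → best response Wheat.
Farm 2 against Soy: payoffs 7, 4, 0 → best response Corn.
Farm 2 against Wheat: payoffs 5, 3, 10 → best response Wheat.
Mutual best responses: (Corn, Wheat); (Soy, Corn).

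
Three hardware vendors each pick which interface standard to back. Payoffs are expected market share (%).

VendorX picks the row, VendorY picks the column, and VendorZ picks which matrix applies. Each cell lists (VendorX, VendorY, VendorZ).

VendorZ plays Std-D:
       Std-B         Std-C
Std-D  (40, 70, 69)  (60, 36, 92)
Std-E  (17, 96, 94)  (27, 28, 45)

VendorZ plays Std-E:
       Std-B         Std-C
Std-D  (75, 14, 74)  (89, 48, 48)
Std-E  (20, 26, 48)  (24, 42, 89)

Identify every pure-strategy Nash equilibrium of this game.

VendorX against (Std-B, Std-D): payoffs 40, 17 → best response Std-D.
VendorX against (Std-B, Std-E): payoffs 75, 20 → best response Std-D.
VendorX against (Std-C, Std-D): payoffs 60, 27 → best response Std-D.
VendorX against (Std-C, Std-E): payoffs 89, 24 → best response Std-D.
VendorY against (Std-D, Std-D): payoffs 70, 36 → best response Std-B.
VendorY against (Std-D, Std-E): payoffs 14, 48 → best response Std-C.
VendorY against (Std-E, Std-D): payoffs 96, 28 → best response Std-B.
VendorY against (Std-E, Std-E): payoffs 26, 42 → best response Std-C.
VendorZ against (Std-D, Std-B): payoffs 69, 74 → best response Std-E.
VendorZ against (Std-D, Std-C): payoffs 92, 48 → best response Std-D.
VendorZ against (Std-E, Std-B): payoffs 94, 48 → best response Std-D.
VendorZ against (Std-E, Std-C): payoffs 45, 89 → best response Std-E.
No profile is a mutual best response for all players.

none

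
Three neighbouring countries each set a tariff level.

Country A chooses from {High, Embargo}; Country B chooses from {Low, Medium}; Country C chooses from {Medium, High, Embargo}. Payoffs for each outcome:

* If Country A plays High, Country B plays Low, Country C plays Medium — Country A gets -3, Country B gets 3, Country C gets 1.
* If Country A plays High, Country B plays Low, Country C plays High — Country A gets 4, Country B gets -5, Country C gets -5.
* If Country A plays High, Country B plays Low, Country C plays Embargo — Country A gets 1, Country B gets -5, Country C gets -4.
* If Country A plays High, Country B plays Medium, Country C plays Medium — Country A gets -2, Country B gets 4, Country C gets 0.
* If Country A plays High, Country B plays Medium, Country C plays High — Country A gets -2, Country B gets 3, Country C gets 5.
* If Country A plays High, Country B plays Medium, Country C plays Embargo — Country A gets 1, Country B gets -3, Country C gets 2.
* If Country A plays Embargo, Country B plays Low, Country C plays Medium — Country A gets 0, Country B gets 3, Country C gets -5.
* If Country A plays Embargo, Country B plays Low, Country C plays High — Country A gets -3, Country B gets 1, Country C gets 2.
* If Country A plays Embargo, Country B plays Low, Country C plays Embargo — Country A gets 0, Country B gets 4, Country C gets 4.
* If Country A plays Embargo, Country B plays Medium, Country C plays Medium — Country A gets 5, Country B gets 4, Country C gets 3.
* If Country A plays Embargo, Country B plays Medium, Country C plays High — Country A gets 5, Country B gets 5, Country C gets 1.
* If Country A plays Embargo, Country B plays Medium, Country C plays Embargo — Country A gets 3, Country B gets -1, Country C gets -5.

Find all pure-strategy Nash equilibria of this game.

The unique pure-strategy Nash equilibrium is (Embargo, Medium, Medium).

Country A against (Low, Medium): payoffs -3, 0 → best response Embargo.
Country A against (Low, High): payoffs 4, -3 → best response High.
Country A against (Low, Embargo): payoffs 1, 0 → best response High.
Country A against (Medium, Medium): payoffs -2, 5 → best response Embargo.
Country A against (Medium, High): payoffs -2, 5 → best response Embargo.
Country A against (Medium, Embargo): payoffs 1, 3 → best response Embargo.
Country B against (High, Medium): payoffs 3, 4 → best response Medium.
Country B against (High, High): payoffs -5, 3 → best response Medium.
Country B against (High, Embargo): payoffs -5, -3 → best response Medium.
Country B against (Embargo, Medium): payoffs 3, 4 → best response Medium.
Country B against (Embargo, High): payoffs 1, 5 → best response Medium.
Country B against (Embargo, Embargo): payoffs 4, -1 → best response Low.
Country C against (High, Low): payoffs 1, -5, -4 → best response Medium.
Country C against (High, Medium): payoffs 0, 5, 2 → best response High.
Country C against (Embargo, Low): payoffs -5, 2, 4 → best response Embargo.
Country C against (Embargo, Medium): payoffs 3, 1, -5 → best response Medium.
Mutual best responses: (Embargo, Medium, Medium).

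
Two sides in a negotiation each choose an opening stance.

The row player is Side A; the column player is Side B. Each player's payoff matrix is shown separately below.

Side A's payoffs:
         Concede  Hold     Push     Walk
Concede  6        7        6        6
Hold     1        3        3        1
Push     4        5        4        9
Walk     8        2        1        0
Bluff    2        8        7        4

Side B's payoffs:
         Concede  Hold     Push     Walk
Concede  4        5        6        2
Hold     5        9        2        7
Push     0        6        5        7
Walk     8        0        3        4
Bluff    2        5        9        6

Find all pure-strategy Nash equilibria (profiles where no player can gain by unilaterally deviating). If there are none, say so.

Pure-strategy Nash equilibria: (Push, Walk); (Walk, Concede); (Bluff, Push)

(Concede, Concede): Side A can switch to Walk (6 → 8). Not NE.
(Concede, Hold): Side A can switch to Bluff (7 → 8). Not NE.
(Concede, Push): Side A can switch to Bluff (6 → 7). Not NE.
(Concede, Walk): Side A can switch to Push (6 → 9). Not NE.
(Hold, Concede): Side A can switch to Concede (1 → 6). Not NE.
(Hold, Hold): Side A can switch to Concede (3 → 7). Not NE.
(Hold, Push): Side A can switch to Concede (3 → 6). Not NE.
(Hold, Walk): Side A can switch to Concede (1 → 6). Not NE.
(Push, Concede): Side A can switch to Concede (4 → 6). Not NE.
(Push, Hold): Side A can switch to Concede (5 → 7). Not NE.
(Push, Push): Side A can switch to Concede (4 → 6). Not NE.
(Push, Walk): Side A gets 9, best alternative 6; Side B gets 7, best alternative 6. No profitable deviation — NE.
(Walk, Concede): Side A gets 8, best alternative 6; Side B gets 8, best alternative 4. No profitable deviation — NE.
(Walk, Hold): Side A can switch to Concede (2 → 7). Not NE.
(Bluff, Push): Side A gets 7, best alternative 6; Side B gets 9, best alternative 6. No profitable deviation — NE.
(The remaining 5 profiles each have a profitable deviation by the same check.)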